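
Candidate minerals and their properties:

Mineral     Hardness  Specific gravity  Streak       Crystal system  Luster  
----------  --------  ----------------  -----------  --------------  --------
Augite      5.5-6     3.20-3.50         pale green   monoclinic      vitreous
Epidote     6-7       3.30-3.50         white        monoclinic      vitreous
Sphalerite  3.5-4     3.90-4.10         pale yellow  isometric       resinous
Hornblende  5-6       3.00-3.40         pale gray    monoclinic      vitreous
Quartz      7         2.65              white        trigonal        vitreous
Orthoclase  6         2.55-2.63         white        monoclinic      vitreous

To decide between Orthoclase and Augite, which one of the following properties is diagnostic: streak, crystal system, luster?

streak

Streak: Orthoclase white, Augite pale green — different.
Crystal system: both monoclinic — no difference.
Luster: both vitreous — no difference.
Only streak differs between Orthoclase and Augite among the listed tests.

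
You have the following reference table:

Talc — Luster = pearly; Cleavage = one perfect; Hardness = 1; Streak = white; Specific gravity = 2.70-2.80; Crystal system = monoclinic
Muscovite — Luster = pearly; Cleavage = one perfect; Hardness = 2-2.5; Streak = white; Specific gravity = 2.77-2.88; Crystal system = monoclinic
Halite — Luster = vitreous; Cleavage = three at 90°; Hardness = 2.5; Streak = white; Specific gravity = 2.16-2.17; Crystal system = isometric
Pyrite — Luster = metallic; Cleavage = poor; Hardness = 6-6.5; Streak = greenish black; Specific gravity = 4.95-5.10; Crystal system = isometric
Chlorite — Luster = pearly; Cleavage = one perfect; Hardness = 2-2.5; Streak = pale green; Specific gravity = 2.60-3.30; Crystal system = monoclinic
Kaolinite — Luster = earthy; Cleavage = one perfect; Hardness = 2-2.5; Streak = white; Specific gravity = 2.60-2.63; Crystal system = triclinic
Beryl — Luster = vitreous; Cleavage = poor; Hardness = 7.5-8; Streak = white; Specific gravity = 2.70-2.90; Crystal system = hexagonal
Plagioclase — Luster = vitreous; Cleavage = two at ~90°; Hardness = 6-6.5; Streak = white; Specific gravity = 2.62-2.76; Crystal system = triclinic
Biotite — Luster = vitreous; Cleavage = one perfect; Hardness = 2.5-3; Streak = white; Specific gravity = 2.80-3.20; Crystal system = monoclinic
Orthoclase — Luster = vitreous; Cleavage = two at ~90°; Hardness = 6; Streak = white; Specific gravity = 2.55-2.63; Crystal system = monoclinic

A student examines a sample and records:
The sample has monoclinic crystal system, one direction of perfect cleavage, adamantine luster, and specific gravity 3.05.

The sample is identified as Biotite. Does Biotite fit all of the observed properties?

Monoclinic crystal system — fits Biotite (monoclinic system).
One direction of perfect cleavage — fits Biotite (cleavage one perfect).
Adamantine luster — Biotite has vitreous luster; inconsistent.
Specific gravity 3.05 — fits Biotite (SG 2.80-3.20).
The luster observation rules out Biotite.

Inconsistent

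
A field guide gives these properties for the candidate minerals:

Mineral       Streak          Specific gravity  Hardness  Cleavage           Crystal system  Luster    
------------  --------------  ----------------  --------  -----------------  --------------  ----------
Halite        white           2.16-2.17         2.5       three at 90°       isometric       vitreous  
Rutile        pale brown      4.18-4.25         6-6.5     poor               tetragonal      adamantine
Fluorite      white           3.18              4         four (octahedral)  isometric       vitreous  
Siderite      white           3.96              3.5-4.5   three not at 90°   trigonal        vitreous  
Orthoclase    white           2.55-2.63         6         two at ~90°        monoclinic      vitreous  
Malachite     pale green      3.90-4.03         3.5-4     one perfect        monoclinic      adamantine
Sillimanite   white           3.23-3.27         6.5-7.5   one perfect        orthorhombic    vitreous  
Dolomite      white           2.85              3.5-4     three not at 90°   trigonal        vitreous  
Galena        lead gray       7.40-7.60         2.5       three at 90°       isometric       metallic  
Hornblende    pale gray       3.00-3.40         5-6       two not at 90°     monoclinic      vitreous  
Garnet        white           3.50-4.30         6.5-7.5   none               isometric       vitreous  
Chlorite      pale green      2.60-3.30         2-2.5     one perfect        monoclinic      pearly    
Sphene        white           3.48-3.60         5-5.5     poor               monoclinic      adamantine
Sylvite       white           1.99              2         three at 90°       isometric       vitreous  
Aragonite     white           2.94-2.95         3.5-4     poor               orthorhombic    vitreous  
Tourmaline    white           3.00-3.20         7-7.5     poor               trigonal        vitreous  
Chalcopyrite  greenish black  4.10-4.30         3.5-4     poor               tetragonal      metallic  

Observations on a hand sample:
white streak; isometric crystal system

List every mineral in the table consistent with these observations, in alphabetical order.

White streak eliminates Rutile, Malachite, Galena, Hornblende, Chlorite, Chalcopyrite.
Isometric crystal system — narrows the field to Halite, Fluorite, Garnet, Sylvite.
Consistent with every observation: Fluorite, Garnet, Halite, Sylvite.

Fluorite, Garnet, Halite, Sylvite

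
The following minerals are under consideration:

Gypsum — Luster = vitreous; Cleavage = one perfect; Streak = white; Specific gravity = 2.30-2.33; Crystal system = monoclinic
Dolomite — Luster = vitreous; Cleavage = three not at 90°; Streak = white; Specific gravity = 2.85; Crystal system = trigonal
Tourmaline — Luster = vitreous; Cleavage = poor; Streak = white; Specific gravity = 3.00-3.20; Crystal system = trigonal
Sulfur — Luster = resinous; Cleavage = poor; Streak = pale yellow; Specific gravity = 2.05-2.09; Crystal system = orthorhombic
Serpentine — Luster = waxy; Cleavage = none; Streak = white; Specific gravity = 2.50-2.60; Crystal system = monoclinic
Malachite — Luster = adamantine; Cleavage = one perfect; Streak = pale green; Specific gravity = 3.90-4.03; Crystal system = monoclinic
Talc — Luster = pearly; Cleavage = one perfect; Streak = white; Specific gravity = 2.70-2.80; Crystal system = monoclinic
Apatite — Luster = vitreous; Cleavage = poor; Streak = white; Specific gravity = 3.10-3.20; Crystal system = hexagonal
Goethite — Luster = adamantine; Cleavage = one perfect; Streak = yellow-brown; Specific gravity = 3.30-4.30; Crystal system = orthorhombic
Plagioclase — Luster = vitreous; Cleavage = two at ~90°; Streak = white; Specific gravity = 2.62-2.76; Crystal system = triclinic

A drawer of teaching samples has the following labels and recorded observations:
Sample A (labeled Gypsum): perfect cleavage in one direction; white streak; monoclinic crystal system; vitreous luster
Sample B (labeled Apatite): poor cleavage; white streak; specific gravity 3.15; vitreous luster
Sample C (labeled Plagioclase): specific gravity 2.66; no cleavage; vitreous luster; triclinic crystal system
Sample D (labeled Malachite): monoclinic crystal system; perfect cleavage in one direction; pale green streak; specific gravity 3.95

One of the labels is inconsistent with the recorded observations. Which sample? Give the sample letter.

C

Sample A: nothing contradicts Gypsum.
Sample B: nothing contradicts Apatite.
Sample C: Plagioclase has cleavage two at ~90°, but the record shows no cleavage — this label is wrong.
Sample D: nothing contradicts Malachite.
Sample C is the mislabeled one.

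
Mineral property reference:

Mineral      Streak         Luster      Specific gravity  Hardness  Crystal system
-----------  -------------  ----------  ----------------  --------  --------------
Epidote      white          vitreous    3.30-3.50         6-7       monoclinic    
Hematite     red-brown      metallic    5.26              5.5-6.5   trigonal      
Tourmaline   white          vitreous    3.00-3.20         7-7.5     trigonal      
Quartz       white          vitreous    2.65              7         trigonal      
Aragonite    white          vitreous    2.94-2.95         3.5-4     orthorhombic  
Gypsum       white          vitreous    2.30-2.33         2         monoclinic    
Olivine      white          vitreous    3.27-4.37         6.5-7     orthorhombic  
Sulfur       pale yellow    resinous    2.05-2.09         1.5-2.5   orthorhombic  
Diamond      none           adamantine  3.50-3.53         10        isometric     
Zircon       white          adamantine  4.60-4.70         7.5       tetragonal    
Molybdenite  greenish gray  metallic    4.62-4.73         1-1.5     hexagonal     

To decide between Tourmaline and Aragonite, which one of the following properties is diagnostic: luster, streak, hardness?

hardness

Luster: both vitreous — shared.
Streak: both white — shared.
Hardness: Tourmaline 7-7.5, Aragonite 3.5-4 — different.
Of the listed properties, hardness is the one that separates them.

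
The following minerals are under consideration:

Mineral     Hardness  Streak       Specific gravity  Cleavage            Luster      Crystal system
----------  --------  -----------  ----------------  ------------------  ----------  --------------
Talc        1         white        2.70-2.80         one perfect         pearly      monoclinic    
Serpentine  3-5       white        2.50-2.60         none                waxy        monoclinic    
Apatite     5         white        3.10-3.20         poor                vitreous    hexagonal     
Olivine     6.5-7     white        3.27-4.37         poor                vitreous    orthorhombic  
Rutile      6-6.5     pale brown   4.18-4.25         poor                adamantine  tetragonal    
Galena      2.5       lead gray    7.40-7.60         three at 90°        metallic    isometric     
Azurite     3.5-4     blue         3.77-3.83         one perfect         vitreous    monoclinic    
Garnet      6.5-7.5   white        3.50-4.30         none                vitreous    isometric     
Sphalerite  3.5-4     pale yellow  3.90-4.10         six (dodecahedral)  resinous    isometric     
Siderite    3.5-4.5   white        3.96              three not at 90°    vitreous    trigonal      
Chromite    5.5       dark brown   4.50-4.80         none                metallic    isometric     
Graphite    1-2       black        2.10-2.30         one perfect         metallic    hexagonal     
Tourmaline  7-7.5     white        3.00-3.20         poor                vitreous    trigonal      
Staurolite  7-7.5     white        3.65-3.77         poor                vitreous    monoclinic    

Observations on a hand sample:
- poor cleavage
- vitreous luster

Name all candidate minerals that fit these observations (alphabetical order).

Poor cleavage: leaves Apatite, Olivine, Rutile, Tourmaline, Staurolite.
Vitreous luster eliminates Rutile.
Consistent with every observation: Apatite, Olivine, Staurolite, Tourmaline.

Apatite, Olivine, Staurolite, Tourmaline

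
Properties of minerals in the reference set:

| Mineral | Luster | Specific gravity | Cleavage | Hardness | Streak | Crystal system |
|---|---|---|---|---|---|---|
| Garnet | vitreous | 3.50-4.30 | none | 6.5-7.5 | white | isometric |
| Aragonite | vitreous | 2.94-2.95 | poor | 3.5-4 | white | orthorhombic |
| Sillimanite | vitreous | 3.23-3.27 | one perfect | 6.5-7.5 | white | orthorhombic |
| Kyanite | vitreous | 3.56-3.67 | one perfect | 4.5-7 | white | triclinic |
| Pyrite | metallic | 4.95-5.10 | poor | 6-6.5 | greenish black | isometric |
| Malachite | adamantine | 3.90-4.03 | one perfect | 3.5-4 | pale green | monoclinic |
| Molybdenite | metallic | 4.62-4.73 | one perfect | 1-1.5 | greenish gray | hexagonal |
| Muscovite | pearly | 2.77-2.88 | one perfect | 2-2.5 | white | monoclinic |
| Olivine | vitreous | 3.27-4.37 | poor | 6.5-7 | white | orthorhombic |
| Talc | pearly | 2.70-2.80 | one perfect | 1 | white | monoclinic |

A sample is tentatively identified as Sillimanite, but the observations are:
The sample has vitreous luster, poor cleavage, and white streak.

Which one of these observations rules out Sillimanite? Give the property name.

cleavage

Vitreous luster: Sillimanite has vitreous luster — within range.
Poor cleavage: Sillimanite has cleavage one perfect — does not match.
White streak: Sillimanite has white streak — within range.
Only the cleavage is inconsistent.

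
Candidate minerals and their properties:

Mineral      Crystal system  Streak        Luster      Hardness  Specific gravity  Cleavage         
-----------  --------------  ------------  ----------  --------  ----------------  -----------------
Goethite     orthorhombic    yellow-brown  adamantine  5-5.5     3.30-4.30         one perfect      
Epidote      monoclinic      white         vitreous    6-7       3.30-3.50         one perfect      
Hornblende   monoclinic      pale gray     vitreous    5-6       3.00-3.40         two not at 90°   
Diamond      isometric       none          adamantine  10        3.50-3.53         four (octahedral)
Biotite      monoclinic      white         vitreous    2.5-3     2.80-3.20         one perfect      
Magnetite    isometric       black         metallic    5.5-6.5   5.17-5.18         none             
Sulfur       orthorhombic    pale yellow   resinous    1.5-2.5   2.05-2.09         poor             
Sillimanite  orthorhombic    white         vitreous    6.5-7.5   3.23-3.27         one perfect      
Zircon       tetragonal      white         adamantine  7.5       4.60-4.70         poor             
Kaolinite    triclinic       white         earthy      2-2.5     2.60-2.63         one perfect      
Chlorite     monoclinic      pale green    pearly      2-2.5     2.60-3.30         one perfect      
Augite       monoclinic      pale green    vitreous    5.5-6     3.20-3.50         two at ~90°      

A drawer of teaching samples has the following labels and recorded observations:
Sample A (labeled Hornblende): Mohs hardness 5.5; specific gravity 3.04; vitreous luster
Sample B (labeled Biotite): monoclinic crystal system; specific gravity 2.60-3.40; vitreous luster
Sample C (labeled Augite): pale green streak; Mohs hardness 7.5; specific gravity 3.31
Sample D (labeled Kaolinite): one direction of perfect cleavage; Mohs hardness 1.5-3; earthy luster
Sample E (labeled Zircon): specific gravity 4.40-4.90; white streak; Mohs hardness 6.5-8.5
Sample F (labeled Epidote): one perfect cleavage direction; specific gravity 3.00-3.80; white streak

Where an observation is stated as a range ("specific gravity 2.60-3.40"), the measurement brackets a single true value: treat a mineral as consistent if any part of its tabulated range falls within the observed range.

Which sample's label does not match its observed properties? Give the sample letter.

C

Sample A: all recorded properties match Hornblende.
Sample B: all recorded properties match Biotite.
Sample C: Augite has hardness 5.5-6, but the record shows Mohs hardness 7.5 — this label is wrong.
Sample D: all recorded properties match Kaolinite.
Sample E: all recorded properties match Zircon.
Sample F: all recorded properties match Epidote.
Sample C is the mislabeled one.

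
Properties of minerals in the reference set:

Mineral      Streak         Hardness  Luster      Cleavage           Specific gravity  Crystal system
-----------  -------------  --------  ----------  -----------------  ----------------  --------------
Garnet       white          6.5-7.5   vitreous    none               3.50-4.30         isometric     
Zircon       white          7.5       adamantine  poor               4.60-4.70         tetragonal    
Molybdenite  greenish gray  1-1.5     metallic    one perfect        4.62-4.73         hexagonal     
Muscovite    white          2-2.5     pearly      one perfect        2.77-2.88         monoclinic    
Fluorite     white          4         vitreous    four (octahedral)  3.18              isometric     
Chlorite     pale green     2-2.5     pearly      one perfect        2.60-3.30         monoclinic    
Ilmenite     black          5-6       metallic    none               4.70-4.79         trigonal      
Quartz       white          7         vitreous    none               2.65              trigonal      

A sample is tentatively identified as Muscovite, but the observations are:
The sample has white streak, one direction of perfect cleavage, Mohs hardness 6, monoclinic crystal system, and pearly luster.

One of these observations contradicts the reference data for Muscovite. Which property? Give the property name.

White streak: Muscovite has white streak — within range.
One direction of perfect cleavage: Muscovite has cleavage one perfect — within range.
Mohs hardness 6: Muscovite has hardness 2-2.5 — inconsistent.
Monoclinic crystal system: Muscovite has monoclinic system — within range.
Pearly luster: Muscovite has pearly luster — within range.
Only the hardness is inconsistent.

hardness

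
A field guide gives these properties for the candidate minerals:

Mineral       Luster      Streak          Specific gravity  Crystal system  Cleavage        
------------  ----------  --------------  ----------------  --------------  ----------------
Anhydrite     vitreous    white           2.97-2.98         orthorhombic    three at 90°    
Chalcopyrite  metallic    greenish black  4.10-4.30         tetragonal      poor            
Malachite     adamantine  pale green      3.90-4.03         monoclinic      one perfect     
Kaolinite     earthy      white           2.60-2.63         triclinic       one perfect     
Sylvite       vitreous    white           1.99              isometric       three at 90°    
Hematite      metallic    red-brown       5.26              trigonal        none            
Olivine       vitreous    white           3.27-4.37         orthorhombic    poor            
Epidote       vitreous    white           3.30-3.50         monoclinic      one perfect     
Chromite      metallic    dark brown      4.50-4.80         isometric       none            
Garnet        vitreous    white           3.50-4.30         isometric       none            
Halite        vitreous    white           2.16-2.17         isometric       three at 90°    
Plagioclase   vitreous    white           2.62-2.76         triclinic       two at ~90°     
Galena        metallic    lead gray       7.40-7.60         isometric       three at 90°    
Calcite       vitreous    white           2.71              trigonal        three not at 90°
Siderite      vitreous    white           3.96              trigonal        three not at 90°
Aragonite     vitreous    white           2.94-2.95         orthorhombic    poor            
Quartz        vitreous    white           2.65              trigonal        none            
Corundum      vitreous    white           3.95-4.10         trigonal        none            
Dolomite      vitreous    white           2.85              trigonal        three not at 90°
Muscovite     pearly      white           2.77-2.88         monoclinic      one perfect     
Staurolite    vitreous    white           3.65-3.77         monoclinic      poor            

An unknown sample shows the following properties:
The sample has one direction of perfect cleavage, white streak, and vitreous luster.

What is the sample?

One direction of perfect cleavage — only Malachite, Kaolinite, Epidote, Muscovite remain.
White streak rules out Malachite.
Vitreous luster — Epidote remains.
Only Epidote satisfies all observations.

Epidote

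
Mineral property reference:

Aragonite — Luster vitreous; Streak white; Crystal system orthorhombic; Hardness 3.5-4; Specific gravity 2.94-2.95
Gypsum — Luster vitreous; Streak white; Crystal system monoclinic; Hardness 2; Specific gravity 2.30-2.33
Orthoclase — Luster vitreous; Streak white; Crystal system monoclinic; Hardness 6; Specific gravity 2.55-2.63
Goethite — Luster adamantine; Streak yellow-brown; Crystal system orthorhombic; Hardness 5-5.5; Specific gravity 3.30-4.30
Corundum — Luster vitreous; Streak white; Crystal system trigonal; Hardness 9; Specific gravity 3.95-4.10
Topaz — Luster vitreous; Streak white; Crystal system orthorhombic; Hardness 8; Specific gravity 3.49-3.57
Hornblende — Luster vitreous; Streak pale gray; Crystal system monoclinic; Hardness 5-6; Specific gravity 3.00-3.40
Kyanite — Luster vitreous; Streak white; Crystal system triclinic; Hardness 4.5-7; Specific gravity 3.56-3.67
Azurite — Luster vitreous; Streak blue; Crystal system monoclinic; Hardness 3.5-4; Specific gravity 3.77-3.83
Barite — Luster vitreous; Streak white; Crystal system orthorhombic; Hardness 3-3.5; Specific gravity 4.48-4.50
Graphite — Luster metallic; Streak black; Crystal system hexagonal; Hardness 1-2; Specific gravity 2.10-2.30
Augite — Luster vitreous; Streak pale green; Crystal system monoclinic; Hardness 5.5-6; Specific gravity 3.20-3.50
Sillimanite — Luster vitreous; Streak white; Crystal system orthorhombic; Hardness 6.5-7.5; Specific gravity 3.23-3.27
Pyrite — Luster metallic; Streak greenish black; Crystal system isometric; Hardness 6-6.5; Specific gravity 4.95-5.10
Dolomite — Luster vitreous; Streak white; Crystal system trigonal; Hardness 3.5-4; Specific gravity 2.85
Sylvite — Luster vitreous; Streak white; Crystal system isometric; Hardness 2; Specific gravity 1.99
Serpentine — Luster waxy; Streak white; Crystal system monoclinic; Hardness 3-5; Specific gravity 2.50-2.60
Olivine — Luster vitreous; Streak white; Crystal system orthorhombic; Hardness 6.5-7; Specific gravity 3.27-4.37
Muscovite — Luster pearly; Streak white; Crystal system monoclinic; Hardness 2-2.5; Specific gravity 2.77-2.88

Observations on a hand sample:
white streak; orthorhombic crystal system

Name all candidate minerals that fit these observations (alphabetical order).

White streak is inconsistent with Goethite, Hornblende, Azurite, Graphite, Augite, Pyrite.
Orthorhombic crystal system: only Aragonite, Topaz, Barite, Sillimanite, Olivine remain.
Consistent with every observation: Aragonite, Barite, Olivine, Sillimanite, Topaz.

Aragonite, Barite, Olivine, Sillimanite, Topaz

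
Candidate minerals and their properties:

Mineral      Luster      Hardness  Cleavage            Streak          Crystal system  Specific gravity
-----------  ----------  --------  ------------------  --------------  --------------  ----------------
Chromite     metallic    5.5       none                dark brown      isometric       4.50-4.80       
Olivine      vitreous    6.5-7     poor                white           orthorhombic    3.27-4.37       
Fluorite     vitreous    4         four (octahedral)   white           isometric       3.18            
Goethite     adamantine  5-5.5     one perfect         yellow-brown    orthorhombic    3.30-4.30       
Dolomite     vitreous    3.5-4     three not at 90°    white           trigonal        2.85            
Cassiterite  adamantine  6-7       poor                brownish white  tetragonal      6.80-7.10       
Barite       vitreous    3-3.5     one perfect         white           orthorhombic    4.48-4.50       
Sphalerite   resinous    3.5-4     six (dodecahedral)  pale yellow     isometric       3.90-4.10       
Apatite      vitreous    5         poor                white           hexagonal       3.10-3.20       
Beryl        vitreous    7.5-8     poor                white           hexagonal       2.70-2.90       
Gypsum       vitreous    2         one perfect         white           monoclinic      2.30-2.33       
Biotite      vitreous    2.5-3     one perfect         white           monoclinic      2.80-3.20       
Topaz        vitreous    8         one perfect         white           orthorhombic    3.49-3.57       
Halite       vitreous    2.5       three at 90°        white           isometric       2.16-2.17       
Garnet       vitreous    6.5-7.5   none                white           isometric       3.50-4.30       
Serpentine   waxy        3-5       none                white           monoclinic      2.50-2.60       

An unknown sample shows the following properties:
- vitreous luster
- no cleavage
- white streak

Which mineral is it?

Vitreous luster rules out Chromite, Goethite, Cassiterite, Sphalerite, Serpentine.
No cleavage — only Garnet remains.
White streak — no further eliminations.
The only mineral consistent with every observation is Garnet.

Garnet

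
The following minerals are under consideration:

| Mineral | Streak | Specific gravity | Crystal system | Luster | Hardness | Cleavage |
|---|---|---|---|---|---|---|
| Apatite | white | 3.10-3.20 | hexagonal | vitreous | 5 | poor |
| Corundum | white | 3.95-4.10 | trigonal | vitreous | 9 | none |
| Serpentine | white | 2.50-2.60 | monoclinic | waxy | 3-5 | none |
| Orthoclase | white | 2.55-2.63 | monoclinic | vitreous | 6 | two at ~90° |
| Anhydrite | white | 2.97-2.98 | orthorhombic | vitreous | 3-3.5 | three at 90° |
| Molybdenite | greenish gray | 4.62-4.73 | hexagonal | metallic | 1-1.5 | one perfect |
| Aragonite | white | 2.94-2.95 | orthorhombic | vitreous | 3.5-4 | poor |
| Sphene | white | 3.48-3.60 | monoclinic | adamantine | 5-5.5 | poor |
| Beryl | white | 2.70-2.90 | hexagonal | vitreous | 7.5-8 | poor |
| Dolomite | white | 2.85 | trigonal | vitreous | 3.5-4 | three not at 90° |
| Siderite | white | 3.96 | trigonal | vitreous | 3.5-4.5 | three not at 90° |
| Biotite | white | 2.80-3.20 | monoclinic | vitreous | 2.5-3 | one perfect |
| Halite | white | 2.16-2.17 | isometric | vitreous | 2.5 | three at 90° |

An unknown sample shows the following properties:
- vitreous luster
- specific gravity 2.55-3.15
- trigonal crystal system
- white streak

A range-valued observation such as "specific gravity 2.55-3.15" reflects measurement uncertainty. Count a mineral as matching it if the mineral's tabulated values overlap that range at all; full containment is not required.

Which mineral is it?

Dolomite

Vitreous luster rules out Serpentine, Molybdenite, Sphene.
Specific gravity 2.55-3.15 eliminates Corundum, Siderite, Halite.
Trigonal crystal system: Dolomite remains.
White streak: no further eliminations.
The only mineral consistent with every observation is Dolomite.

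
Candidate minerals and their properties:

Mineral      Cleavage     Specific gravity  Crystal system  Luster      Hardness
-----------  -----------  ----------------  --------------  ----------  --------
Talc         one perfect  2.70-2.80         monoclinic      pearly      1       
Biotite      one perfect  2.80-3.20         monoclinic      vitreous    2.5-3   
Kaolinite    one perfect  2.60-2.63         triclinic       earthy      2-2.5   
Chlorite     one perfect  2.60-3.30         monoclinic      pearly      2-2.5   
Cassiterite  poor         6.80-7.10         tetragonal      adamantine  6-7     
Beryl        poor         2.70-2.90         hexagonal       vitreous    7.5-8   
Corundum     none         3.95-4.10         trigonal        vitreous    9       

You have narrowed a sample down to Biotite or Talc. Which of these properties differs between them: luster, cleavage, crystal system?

Luster: Biotite vitreous, Talc pearly — distinct.
Cleavage: both one perfect — identical.
Crystal system: both monoclinic — identical.
Luster is the diagnostic property here.

luster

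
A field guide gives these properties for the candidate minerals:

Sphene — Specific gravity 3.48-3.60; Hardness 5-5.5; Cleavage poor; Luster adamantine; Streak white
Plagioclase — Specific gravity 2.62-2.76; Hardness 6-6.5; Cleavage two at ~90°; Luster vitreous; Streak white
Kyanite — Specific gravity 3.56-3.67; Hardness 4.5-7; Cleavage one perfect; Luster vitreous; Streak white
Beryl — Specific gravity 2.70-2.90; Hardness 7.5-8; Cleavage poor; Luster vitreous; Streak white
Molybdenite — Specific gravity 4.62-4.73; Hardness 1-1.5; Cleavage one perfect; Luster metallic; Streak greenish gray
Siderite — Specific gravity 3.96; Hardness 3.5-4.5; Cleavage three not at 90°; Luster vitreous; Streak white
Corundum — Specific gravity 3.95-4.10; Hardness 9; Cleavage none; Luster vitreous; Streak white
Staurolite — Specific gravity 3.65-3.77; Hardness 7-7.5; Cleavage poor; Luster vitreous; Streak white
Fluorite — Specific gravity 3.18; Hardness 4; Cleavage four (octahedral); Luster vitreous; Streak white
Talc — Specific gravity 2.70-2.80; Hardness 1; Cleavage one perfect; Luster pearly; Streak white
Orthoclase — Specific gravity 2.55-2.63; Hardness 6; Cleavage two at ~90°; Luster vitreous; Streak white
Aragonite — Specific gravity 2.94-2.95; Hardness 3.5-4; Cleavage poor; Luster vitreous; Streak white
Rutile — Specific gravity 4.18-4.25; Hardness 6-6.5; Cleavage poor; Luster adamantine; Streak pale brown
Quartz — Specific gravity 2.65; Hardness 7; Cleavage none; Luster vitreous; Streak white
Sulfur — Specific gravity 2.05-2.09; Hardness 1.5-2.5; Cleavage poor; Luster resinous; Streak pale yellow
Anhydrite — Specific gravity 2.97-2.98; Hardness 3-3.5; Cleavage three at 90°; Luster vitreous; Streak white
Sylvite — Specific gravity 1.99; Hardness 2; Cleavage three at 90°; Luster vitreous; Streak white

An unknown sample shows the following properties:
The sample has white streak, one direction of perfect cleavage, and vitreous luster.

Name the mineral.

Kyanite

White streak is inconsistent with Molybdenite, Rutile, Sulfur.
One direction of perfect cleavage — only Kyanite, Talc remain.
Vitreous luster eliminates Talc.
The only mineral consistent with every observation is Kyanite.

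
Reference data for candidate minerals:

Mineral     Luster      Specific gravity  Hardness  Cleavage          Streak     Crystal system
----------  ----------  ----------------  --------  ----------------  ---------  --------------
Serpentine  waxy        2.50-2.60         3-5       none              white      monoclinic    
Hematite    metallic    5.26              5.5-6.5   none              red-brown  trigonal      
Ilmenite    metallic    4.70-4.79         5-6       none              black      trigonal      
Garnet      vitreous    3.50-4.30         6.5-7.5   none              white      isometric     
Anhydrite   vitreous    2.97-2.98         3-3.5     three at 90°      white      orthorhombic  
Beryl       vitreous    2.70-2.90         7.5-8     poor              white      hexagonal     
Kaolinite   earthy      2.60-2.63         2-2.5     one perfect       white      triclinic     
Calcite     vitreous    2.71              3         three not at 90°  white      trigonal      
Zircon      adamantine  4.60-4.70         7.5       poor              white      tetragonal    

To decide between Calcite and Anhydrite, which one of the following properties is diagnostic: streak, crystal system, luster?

Streak: both white — identical.
Crystal system: Calcite trigonal, Anhydrite orthorhombic — these differ.
Luster: both vitreous — identical.
Crystal system is the diagnostic property here.

crystal system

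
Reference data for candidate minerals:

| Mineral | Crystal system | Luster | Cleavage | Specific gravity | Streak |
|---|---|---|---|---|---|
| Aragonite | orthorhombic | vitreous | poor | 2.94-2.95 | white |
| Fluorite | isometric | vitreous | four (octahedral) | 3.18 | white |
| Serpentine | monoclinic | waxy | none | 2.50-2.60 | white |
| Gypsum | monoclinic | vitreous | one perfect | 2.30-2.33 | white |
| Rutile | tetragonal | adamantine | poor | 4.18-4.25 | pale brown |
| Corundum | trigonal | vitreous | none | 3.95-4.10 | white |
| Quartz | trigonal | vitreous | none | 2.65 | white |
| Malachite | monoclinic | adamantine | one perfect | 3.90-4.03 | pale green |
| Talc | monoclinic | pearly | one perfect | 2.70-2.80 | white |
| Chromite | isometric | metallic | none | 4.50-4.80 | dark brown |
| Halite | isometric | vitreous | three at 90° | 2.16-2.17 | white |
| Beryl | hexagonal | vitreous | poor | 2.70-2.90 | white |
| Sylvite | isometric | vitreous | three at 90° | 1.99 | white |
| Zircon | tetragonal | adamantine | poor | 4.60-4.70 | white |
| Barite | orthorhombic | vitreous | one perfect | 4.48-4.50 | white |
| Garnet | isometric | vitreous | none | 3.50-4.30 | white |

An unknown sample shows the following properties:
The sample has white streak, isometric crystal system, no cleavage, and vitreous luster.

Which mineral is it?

Garnet

White streak excludes Rutile, Malachite, Chromite.
Isometric crystal system: leaves Fluorite, Halite, Sylvite, Garnet.
No cleavage: leaves Garnet.
Vitreous luster: no further eliminations.
Garnet is the sole remaining match.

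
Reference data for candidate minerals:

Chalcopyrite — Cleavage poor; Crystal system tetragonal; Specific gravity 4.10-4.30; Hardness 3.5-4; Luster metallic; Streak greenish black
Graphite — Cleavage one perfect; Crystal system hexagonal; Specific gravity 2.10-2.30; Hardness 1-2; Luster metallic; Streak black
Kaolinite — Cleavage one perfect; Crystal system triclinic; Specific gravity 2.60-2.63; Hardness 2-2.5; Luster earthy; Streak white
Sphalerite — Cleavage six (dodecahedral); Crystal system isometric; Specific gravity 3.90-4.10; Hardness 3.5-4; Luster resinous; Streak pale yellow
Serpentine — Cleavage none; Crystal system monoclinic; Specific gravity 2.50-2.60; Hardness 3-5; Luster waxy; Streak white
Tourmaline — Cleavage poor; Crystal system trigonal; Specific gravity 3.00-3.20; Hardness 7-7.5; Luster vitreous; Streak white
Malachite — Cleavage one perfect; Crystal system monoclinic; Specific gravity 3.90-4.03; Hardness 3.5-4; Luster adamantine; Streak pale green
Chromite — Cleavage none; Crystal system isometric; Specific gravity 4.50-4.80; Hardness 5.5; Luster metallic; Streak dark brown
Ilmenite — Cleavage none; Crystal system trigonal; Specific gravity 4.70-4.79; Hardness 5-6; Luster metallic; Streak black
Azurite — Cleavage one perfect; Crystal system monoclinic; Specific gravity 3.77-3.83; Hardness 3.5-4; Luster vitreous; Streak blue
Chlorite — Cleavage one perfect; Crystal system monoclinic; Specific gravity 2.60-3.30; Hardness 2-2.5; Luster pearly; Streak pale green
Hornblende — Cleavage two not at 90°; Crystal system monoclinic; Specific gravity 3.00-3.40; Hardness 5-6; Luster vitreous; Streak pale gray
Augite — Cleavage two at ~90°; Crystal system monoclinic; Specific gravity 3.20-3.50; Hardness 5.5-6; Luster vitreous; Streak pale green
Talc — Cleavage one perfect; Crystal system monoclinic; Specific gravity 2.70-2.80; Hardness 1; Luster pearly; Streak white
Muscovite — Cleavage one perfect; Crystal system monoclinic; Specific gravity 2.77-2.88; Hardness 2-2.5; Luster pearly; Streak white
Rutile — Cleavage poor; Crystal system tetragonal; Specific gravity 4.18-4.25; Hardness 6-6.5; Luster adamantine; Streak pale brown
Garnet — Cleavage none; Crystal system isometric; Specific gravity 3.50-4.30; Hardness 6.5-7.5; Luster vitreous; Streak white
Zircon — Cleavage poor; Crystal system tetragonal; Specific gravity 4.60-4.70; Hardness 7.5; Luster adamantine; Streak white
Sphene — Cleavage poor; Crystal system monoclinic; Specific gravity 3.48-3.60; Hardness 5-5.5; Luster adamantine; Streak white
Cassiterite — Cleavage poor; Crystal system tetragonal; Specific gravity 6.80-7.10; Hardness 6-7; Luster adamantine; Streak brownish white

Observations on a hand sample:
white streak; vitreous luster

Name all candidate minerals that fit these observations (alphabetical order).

Garnet, Tourmaline

White streak: leaves Kaolinite, Serpentine, Tourmaline, Talc, Muscovite, Garnet, Zircon, Sphene.
Vitreous luster: Tourmaline, Garnet remain.
Consistent with every observation: Garnet, Tourmaline.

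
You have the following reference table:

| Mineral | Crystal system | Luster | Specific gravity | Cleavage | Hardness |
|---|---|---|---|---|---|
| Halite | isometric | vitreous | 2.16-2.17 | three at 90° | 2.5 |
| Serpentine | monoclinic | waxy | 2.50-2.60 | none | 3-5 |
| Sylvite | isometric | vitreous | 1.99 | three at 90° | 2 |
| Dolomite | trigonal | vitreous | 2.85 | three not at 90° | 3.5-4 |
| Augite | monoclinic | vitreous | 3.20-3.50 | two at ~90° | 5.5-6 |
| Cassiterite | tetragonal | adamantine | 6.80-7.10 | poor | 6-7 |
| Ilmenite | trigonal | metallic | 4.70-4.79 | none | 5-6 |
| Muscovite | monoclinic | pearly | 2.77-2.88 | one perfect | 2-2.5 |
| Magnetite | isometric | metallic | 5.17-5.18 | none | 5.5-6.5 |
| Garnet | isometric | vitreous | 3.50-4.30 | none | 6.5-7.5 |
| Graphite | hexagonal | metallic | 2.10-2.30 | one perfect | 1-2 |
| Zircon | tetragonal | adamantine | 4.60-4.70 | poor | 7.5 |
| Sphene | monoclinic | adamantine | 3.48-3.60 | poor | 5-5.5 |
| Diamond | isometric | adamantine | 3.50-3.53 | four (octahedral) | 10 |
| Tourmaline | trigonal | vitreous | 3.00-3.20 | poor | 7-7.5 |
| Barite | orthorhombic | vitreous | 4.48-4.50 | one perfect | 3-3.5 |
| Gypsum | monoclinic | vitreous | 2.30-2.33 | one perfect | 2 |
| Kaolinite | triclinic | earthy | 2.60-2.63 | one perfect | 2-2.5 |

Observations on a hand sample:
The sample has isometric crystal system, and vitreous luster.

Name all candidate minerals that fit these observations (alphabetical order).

Garnet, Halite, Sylvite

Isometric crystal system: narrows the field to Halite, Sylvite, Magnetite, Garnet, Diamond.
Vitreous luster is inconsistent with Magnetite, Diamond.
The minerals that satisfy all observations are Garnet, Halite, Sylvite.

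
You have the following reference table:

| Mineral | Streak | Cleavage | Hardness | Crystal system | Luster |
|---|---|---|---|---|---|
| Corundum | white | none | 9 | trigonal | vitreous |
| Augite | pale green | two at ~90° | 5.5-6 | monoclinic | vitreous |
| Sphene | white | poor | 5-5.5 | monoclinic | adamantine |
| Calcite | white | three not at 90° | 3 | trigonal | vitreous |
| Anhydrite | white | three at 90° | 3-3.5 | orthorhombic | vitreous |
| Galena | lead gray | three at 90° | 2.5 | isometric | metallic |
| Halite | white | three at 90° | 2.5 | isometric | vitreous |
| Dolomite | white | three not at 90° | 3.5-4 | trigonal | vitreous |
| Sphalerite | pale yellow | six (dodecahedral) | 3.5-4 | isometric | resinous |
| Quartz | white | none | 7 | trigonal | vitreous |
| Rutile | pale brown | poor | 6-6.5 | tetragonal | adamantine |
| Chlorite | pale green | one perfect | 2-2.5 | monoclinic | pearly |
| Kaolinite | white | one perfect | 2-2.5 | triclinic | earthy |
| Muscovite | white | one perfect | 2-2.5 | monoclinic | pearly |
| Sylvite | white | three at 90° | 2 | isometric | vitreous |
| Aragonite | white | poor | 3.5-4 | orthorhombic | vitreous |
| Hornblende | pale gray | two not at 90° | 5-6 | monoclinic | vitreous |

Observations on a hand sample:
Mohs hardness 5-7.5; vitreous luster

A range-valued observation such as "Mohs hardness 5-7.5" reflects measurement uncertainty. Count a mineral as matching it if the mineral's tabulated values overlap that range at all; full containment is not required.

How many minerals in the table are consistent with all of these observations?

3

Mohs hardness 5-7.5 — narrows the field to Augite, Sphene, Quartz, Rutile, Hornblende.
Vitreous luster excludes Sphene, Rutile.
Consistent with every observation: Augite, Hornblende, Quartz.
That is 3 minerals.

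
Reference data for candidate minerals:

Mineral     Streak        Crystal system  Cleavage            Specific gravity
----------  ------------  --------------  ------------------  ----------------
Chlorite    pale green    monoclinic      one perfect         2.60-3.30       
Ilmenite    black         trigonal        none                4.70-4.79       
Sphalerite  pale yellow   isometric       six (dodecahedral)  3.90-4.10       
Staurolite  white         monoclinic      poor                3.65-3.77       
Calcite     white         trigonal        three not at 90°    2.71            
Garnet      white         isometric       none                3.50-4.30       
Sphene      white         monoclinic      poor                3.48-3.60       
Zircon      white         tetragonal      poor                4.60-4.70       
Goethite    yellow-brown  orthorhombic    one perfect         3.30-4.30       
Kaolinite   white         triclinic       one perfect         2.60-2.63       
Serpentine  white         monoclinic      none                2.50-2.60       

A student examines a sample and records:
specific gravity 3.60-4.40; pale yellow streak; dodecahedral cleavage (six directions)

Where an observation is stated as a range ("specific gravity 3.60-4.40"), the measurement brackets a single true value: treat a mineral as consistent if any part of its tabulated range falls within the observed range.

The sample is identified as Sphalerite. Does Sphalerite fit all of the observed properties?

Specific gravity 3.60-4.40 — fits Sphalerite (SG 3.90-4.10).
Pale yellow streak — fits Sphalerite (pale yellow streak).
Dodecahedral cleavage (six directions) — fits Sphalerite (cleavage six (dodecahedral)).
Nothing contradicts Sphalerite.

Consistent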